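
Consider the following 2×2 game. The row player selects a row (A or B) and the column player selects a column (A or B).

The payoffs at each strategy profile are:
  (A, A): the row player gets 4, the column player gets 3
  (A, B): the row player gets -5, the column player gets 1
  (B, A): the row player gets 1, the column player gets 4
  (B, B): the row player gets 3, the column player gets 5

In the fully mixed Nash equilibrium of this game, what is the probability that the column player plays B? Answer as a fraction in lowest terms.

Let y be the probability that the column player plays A. In a completely mixed equilibrium, the row player must be indifferent between A and B.
The row player's expected payoff from A is 4y − 5(1−y); from B it is y + 3(1−y).
Setting these equal: 9y − 5 = −2y + 3, so y = 8/11.
Therefore the column player plays B with probability 1 − 8/11 = 3/11.

3/11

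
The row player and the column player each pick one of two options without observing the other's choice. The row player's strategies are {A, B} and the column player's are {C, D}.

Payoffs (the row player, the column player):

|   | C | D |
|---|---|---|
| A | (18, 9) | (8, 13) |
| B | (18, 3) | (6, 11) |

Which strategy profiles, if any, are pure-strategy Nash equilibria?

(A, C): the column player prefers D (13 > 9) — not an equilibrium.
(A, D): the row player gets 8 ≥ 6 from B, and the column player gets 13 ≥ 9 from C — Nash equilibrium.
(B, C): the column player prefers D (11 > 3) — not an equilibrium.
(B, D): the row player prefers A (8 > 6) — not an equilibrium.

(A, D)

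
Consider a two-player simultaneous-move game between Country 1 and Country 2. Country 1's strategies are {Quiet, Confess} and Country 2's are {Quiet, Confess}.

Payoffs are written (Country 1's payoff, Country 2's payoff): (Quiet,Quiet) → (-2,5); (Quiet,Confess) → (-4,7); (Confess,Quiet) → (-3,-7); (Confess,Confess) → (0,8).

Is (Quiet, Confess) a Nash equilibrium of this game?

At (Quiet, Confess), Country 1 earns -4; switching to Confess would give 0, so Country 1 would deviate.
Country 2 earns 7; switching to Quiet would give 5, so Country 2 has no profitable deviation.
Since at least one player can profitably deviate, this is not a Nash equilibrium.

No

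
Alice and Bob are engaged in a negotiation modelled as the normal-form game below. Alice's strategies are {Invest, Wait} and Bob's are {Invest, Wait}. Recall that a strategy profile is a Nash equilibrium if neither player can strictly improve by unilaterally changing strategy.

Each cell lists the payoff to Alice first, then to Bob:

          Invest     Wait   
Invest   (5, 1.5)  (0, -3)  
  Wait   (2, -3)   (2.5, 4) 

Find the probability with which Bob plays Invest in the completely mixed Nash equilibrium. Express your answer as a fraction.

5/11

Let q be the probability that Bob plays Invest. In a completely mixed equilibrium, Alice must be indifferent between Invest and Wait.
Alice's expected payoff from Invest is 5q; from Wait it is 2q + 2.5(1−q).
Setting these equal: 5q = −0.5q + 2.5, so q = 5/11.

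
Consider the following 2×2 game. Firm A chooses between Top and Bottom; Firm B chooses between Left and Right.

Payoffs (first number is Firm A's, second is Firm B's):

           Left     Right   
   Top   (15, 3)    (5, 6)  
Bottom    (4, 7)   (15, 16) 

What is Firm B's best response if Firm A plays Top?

Against Top, Firm B earns 3 from Left and 6 from Right.
So Right is the best response.

Right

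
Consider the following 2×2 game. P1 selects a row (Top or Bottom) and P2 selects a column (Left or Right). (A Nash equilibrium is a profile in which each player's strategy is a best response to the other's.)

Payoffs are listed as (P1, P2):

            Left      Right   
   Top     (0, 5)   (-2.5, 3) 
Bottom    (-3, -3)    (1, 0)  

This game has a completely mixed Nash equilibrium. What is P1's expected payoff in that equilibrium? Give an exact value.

First find y, the probability P2 plays Left, from P1's indifference between Top and Bottom: −2.5(1−y) = −3y + (1−y), giving y = 7/13.
Since P1 is indifferent in equilibrium, P1's expected payoff equals the payoff from either row against (7/13, 6/13). Using Top: −2.5(6/13) = -15/13.

-15/13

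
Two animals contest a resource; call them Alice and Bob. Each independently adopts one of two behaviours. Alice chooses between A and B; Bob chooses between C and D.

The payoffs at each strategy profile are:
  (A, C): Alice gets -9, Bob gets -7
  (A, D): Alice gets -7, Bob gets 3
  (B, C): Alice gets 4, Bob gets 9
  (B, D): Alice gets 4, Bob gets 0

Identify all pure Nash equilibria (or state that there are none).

(A, C): Alice prefers B (4 > -9); Bob prefers D (3 > -7) — not an equilibrium.
(A, D): Alice prefers B (4 > -7) — not an equilibrium.
(B, C): Alice gets 4 ≥ -9 from A, and Bob gets 9 ≥ 0 from D — Nash equilibrium.
(B, D): Bob prefers C (9 > 0) — not an equilibrium.

(B, C)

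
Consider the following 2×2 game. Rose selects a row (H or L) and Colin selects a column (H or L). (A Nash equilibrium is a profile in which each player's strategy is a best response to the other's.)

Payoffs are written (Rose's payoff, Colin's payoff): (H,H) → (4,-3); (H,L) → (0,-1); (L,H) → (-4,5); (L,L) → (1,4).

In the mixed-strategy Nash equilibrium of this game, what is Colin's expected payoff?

First find p, the probability Rose plays H, from Colin's indifference between H and L: −3p + 5(1−p) = −p + 4(1−p), giving p = 1/3.
Since Colin is indifferent in equilibrium, Colin's expected payoff equals the payoff from either column against (1/3, 2/3). Using H: −3(1/3) + 5(2/3) = 7/3.

7/3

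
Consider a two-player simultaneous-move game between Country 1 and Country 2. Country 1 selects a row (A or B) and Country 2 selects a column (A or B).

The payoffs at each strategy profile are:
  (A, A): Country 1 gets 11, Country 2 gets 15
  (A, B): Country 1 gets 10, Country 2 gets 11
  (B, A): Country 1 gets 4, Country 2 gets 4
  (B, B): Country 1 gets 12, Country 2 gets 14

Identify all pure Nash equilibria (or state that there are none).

(A, A): Country 1 gets 11 ≥ 4 from B, and Country 2 gets 15 ≥ 11 from B — Nash equilibrium.
(A, B): Country 1 prefers B (12 > 10); Country 2 prefers A (15 > 11) — not an equilibrium.
(B, A): Country 1 prefers A (11 > 4); Country 2 prefers B (14 > 4) — not an equilibrium.
(B, B): Country 1 gets 12 ≥ 10 from A, and Country 2 gets 14 ≥ 4 from A — Nash equilibrium.

(A, A) and (B, B)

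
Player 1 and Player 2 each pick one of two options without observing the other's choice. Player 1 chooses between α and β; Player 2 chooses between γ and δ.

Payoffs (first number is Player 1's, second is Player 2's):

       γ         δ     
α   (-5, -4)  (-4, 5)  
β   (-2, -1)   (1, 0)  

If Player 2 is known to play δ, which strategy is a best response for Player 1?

Against δ, Player 1 earns -4 from α and 1 from β.
So β is the best response.

β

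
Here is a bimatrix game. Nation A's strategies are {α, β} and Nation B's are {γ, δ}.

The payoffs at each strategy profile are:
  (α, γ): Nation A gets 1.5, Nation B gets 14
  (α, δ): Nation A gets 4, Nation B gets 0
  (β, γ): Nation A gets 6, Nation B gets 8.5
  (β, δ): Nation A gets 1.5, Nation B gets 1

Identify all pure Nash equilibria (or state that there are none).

(α, γ): Nation A prefers β (6 > 1.5) — not an equilibrium.
(α, δ): Nation B prefers γ (14 > 0) — not an equilibrium.
(β, γ): Nation A gets 6 ≥ 1.5 from α, and Nation B gets 8.5 ≥ 1 from δ — Nash equilibrium.
(β, δ): Nation A prefers α (4 > 1.5); Nation B prefers γ (8.5 > 1) — not an equilibrium.

(β, γ)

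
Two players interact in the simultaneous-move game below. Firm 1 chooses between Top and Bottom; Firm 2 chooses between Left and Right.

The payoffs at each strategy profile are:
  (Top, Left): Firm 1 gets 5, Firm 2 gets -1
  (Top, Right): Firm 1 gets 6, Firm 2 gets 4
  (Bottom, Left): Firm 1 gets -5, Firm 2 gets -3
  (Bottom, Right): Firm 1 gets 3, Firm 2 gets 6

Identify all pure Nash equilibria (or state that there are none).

(Top, Right)

(Top, Left): Firm 2 prefers Right (4 > -1) — not an equilibrium.
(Top, Right): Firm 1 gets 6 ≥ 3 from Bottom, and Firm 2 gets 4 ≥ -1 from Left — Nash equilibrium.
(Bottom, Left): Firm 1 prefers Top (5 > -5); Firm 2 prefers Right (6 > -3) — not an equilibrium.
(Bottom, Right): Firm 1 prefers Top (6 > 3) — not an equilibrium.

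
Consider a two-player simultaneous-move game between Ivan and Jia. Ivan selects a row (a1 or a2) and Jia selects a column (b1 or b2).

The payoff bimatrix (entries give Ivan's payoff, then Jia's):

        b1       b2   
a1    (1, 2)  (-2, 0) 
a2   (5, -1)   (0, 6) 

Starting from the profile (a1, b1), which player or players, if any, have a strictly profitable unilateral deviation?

Ivan

Ivan at (a1, b1) earns 1; deviating to a2 yields 5 — a strict improvement.
Jia earns 2; deviating to b2 yields 0 — not better.
Only Ivan has a strictly profitable deviation.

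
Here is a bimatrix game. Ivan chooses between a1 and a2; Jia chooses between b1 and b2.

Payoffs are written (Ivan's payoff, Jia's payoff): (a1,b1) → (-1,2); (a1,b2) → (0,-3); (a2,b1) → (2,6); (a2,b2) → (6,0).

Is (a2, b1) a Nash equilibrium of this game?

At (a2, b1), Ivan earns 2; switching to a1 would give -1, so Ivan has no profitable deviation.
Jia earns 6; switching to b2 would give 0, so Jia has no profitable deviation.
Neither player can gain by a unilateral deviation, so this profile is a Nash equilibrium.

Yes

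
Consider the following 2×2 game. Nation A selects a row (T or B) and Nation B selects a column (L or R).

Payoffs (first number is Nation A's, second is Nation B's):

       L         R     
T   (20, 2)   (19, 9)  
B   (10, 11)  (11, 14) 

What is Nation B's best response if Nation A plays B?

Against B, Nation B earns 11 from L and 14 from R.
So R is the best response.

R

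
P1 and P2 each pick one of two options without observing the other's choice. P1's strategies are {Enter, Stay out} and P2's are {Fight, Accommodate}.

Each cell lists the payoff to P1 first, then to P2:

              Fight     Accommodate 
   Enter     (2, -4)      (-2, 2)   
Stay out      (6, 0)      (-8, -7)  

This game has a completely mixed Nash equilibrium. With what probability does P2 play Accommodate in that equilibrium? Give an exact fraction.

2/5

Let q be the probability that P2 plays Fight. In a completely mixed equilibrium, P1 must be indifferent between Enter and Stay out.
P1's expected payoff from Enter is 2q − 2(1−q); from Stay out it is 6q − 8(1−q).
Setting these equal: 4q − 2 = 14q − 8, so q = 3/5.
Therefore P2 plays Accommodate with probability 1 − 3/5 = 2/5.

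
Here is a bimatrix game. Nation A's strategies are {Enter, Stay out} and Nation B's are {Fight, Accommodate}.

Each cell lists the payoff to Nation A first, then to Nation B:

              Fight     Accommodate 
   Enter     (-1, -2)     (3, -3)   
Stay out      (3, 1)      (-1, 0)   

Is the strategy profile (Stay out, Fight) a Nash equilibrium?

Yes

At (Stay out, Fight), Nation A earns 3; switching to Enter would give -1, so Nation A has no profitable deviation.
Nation B earns 1; switching to Accommodate would give 0, so Nation B has no profitable deviation.
Neither player can gain by a unilateral deviation, so this profile is a Nash equilibrium.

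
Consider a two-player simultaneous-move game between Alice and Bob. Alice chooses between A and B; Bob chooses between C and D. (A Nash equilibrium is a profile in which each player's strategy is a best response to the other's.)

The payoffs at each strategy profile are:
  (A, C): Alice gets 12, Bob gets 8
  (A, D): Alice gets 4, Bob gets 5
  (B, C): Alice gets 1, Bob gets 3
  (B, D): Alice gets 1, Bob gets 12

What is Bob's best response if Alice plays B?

Against B, Bob earns 3 from C and 12 from D.
So D is the best response.

D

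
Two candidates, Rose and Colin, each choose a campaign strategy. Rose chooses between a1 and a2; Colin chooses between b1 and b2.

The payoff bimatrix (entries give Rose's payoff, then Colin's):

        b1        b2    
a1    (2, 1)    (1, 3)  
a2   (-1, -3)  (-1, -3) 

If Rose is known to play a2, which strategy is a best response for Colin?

Against a2, Colin earns -3 from b1 and -3 from b2.
So either strategy is a best response.

either — both b1 and b2 are best responses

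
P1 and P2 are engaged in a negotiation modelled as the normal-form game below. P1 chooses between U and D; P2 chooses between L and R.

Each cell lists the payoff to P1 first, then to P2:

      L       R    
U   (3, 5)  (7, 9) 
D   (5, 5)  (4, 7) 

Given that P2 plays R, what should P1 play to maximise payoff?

U

Against R, P1 earns 7 from U and 4 from D.
So U is the best response.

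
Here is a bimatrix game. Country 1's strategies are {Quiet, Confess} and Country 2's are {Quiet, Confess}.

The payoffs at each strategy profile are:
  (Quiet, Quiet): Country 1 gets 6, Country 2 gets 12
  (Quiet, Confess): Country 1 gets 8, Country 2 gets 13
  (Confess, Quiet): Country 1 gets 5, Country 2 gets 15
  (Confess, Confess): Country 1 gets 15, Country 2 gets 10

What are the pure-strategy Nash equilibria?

none

(Quiet, Quiet): Country 2 prefers Confess (13 > 12) — not an equilibrium.
(Quiet, Confess): Country 1 prefers Confess (15 > 8) — not an equilibrium.
(Confess, Quiet): Country 1 prefers Quiet (6 > 5) — not an equilibrium.
(Confess, Confess): Country 2 prefers Quiet (15 > 10) — not an equilibrium.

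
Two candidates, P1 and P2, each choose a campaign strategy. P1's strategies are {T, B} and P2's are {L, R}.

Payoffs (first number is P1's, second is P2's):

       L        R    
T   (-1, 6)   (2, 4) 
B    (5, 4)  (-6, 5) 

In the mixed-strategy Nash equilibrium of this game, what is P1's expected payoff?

2/7

First find q, the probability P2 plays L, from P1's indifference between T and B: −q + 2(1−q) = 5q − 6(1−q), giving q = 4/7.
Since P1 is indifferent in equilibrium, P1's expected payoff equals the payoff from either row against (4/7, 3/7). Using T: −(4/7) + 2(3/7) = 2/7.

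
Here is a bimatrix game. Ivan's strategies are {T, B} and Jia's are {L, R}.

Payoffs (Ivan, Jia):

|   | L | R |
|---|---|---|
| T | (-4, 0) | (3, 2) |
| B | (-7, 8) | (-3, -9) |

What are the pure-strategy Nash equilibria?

(T, R)

(T, L): Jia prefers R (2 > 0) — not an equilibrium.
(T, R): Ivan gets 3 ≥ -3 from B, and Jia gets 2 ≥ 0 from L — Nash equilibrium.
(B, L): Ivan prefers T (-4 > -7) — not an equilibrium.
(B, R): Ivan prefers T (3 > -3); Jia prefers L (8 > -9) — not an equilibrium.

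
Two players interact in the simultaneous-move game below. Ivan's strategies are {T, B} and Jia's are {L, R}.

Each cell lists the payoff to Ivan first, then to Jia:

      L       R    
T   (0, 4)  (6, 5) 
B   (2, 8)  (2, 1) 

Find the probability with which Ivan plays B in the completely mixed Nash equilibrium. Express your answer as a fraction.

Let r be the probability that Ivan plays T. In a completely mixed equilibrium, Jia must be indifferent between L and R.
Jia's expected payoff from L is 4r + 8(1−r); from R it is 5r + (1−r).
Setting these equal: −4r + 8 = 4r + 1, so r = 7/8.
Therefore Ivan plays B with probability 1 − 7/8 = 1/8.

1/8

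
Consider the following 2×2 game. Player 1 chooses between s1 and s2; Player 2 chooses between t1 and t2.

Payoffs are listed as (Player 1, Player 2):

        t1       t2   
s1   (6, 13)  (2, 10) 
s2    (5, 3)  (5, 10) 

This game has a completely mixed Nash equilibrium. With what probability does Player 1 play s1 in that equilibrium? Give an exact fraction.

Let x be the probability that Player 1 plays s1. In a completely mixed equilibrium, Player 2 must be indifferent between t1 and t2.
Player 2's expected payoff from t1 is 13x + 3(1−x); from t2 it is 10x + 10(1−x).
Setting these equal: 10x + 3 = 10, so x = 7/10.

7/10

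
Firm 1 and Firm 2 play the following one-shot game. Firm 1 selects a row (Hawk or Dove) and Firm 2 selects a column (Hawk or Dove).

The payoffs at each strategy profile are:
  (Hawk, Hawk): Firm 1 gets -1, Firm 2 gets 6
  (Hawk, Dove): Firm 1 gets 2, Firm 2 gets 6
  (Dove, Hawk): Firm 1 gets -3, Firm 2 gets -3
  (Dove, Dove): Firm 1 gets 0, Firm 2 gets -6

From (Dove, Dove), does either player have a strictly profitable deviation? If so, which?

Both

Firm 1 at (Dove, Dove) earns 0; deviating to Hawk yields 2 — a strict improvement.
Firm 2 earns -6; deviating to Hawk yields -3 — a strict improvement.
Both Firm 1 and Firm 2 have strictly profitable deviations.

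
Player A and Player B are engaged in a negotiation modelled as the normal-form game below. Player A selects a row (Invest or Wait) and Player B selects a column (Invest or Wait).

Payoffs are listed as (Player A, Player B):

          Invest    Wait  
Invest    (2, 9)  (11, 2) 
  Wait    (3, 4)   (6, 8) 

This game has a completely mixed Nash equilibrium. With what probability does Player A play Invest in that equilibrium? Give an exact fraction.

Let x be the probability that Player A plays Invest. In a completely mixed equilibrium, Player B must be indifferent between Invest and Wait.
Player B's expected payoff from Invest is 9x + 4(1−x); from Wait it is 2x + 8(1−x).
Setting these equal: 5x + 4 = −6x + 8, so x = 4/11.

4/11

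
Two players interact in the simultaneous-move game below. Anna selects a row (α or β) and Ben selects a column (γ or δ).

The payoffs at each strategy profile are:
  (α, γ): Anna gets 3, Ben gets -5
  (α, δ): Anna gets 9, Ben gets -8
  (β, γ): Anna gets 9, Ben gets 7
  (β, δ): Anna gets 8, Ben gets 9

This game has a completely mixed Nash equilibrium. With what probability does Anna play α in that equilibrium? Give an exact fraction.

2/5

Let r be the probability that Anna plays α. In a completely mixed equilibrium, Ben must be indifferent between γ and δ.
Ben's expected payoff from γ is −5r + 7(1−r); from δ it is −8r + 9(1−r).
Setting these equal: −12r + 7 = −17r + 9, so r = 2/5.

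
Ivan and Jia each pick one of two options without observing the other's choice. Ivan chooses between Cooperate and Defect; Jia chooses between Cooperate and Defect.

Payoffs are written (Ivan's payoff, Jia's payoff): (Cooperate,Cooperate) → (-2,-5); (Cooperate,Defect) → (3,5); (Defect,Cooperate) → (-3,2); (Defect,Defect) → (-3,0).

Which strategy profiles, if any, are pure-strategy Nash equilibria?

(Cooperate, Defect)

(Cooperate, Cooperate): Jia prefers Defect (5 > -5) — not an equilibrium.
(Cooperate, Defect): Ivan gets 3 ≥ -3 from Defect, and Jia gets 5 ≥ -5 from Cooperate — Nash equilibrium.
(Defect, Cooperate): Ivan prefers Cooperate (-2 > -3) — not an equilibrium.
(Defect, Defect): Ivan prefers Cooperate (3 > -3); Jia prefers Cooperate (2 > 0) — not an equilibrium.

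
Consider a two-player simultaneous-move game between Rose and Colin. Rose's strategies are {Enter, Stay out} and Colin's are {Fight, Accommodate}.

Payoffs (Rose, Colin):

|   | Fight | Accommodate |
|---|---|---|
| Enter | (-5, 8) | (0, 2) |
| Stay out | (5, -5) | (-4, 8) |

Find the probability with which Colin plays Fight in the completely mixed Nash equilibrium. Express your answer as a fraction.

2/7

Let y be the probability that Colin plays Fight. In a completely mixed equilibrium, Rose must be indifferent between Enter and Stay out.
Rose's expected payoff from Enter is −5y; from Stay out it is 5y − 4(1−y).
Setting these equal: −5y = 9y − 4, so y = 2/7.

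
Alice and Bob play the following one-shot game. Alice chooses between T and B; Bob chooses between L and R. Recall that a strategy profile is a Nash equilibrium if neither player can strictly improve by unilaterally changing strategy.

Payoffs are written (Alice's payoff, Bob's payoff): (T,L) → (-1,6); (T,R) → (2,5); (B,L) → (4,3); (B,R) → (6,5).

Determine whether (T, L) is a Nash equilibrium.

At (T, L), Alice earns -1; switching to B would give 4, so Alice would deviate.
Bob earns 6; switching to R would give 5, so Bob has no profitable deviation.
Since at least one player can profitably deviate, this is not a Nash equilibrium.

No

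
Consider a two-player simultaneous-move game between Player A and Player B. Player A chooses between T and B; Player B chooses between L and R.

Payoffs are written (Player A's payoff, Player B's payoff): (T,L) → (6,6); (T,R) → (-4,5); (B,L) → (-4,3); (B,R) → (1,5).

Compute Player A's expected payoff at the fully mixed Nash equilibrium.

-2/3

First find q, the probability Player B plays L, from Player A's indifference between T and B: 6q − 4(1−q) = −4q + (1−q), giving q = 1/3.
Since Player A is indifferent in equilibrium, Player A's expected payoff equals the payoff from either row against (1/3, 2/3). Using T: 6(1/3) − 4(2/3) = -2/3.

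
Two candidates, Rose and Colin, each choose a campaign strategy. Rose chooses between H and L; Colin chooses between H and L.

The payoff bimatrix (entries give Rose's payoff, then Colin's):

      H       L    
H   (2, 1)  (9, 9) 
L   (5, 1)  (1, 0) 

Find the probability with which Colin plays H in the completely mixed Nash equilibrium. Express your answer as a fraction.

Let q be the probability that Colin plays H. In a completely mixed equilibrium, Rose must be indifferent between H and L.
Rose's expected payoff from H is 2q + 9(1−q); from L it is 5q + (1−q).
Setting these equal: −7q + 9 = 4q + 1, so q = 8/11.

8/11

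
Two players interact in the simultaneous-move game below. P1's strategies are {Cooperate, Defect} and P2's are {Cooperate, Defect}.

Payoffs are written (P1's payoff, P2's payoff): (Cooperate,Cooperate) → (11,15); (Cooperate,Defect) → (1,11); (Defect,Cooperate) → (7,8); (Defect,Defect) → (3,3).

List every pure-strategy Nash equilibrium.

(Cooperate, Cooperate)

(Cooperate, Cooperate): P1 gets 11 ≥ 7 from Defect, and P2 gets 15 ≥ 11 from Defect — Nash equilibrium.
(Cooperate, Defect): P1 prefers Defect (3 > 1); P2 prefers Cooperate (15 > 11) — not an equilibrium.
(Defect, Cooperate): P1 prefers Cooperate (11 > 7) — not an equilibrium.
(Defect, Defect): P2 prefers Cooperate (8 > 3) — not an equilibrium.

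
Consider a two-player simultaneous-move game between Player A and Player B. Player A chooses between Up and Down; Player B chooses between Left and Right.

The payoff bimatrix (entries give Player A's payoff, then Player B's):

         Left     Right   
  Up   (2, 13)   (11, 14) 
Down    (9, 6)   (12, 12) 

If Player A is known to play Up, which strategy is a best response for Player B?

Right

Against Up, Player B earns 13 from Left and 14 from Right.
So Right is the best response.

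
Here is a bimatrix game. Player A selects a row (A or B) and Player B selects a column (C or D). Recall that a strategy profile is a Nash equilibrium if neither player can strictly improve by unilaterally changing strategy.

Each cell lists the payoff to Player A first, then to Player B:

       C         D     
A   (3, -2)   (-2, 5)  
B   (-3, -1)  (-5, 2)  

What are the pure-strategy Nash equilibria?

(A, C): Player B prefers D (5 > -2) — not an equilibrium.
(A, D): Player A gets -2 ≥ -5 from B, and Player B gets 5 ≥ -2 from C — Nash equilibrium.
(B, C): Player A prefers A (3 > -3); Player B prefers D (2 > -1) — not an equilibrium.
(B, D): Player A prefers A (-2 > -5) — not an equilibrium.

(A, D)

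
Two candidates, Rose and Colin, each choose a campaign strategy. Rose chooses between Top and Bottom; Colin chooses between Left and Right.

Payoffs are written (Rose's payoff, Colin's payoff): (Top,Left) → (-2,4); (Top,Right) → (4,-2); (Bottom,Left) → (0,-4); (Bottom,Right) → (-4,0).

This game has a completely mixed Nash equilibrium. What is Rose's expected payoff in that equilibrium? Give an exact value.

-4/5

First find y, the probability Colin plays Left, from Rose's indifference between Top and Bottom: −2y + 4(1−y) = −4(1−y), giving y = 4/5.
Since Rose is indifferent in equilibrium, Rose's expected payoff equals the payoff from either row against (4/5, 1/5). Using Top: −2(4/5) + 4(1/5) = -4/5.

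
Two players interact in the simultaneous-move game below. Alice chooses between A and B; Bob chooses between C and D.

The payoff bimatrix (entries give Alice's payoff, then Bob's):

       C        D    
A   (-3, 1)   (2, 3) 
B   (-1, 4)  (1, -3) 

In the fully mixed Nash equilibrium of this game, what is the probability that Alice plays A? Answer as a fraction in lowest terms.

Let r be the probability that Alice plays A. In a completely mixed equilibrium, Bob must be indifferent between C and D.
Bob's expected payoff from C is r + 4(1−r); from D it is 3r − 3(1−r).
Setting these equal: −3r + 4 = 6r − 3, so r = 7/9.

7/9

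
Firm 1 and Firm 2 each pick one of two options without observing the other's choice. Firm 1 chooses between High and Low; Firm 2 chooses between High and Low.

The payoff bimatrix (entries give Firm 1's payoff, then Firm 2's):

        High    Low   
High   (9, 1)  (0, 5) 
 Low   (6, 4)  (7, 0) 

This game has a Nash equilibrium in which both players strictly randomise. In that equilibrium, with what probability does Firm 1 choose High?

Let x be the probability that Firm 1 plays High. In a completely mixed equilibrium, Firm 2 must be indifferent between High and Low.
Firm 2's expected payoff from High is x + 4(1−x); from Low it is 5x.
Setting these equal: −3x + 4 = 5x, so x = 1/2.

1/2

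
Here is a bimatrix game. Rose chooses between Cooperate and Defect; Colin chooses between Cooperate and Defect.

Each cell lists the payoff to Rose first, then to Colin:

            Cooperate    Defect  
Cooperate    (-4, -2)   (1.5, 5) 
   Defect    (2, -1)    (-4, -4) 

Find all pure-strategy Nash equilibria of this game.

(Cooperate, Cooperate): Rose prefers Defect (2 > -4); Colin prefers Defect (5 > -2) — not an equilibrium.
(Cooperate, Defect): Rose gets 1.5 ≥ -4 from Defect, and Colin gets 5 ≥ -2 from Cooperate — Nash equilibrium.
(Defect, Cooperate): Rose gets 2 ≥ -4 from Cooperate, and Colin gets -1 ≥ -4 from Defect — Nash equilibrium.
(Defect, Defect): Rose prefers Cooperate (1.5 > -4); Colin prefers Cooperate (-1 > -4) — not an equilibrium.

(Cooperate, Defect) and (Defect, Cooperate)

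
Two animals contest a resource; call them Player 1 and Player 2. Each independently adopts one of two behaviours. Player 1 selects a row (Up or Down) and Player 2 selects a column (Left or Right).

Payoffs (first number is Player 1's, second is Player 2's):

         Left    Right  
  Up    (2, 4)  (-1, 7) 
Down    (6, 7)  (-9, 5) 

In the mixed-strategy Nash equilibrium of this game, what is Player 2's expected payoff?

First find p, the probability Player 1 plays Up, from Player 2's indifference between Left and Right: 4p + 7(1−p) = 7p + 5(1−p), giving p = 2/5.
Since Player 2 is indifferent in equilibrium, Player 2's expected payoff equals the payoff from either column against (2/5, 3/5). Using Left: 4(2/5) + 7(3/5) = 29/5.

29/5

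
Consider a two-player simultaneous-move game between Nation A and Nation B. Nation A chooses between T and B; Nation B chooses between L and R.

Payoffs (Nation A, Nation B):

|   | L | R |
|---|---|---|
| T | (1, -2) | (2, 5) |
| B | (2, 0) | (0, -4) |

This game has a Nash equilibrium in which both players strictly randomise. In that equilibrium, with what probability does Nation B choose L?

Let c be the probability that Nation B plays L. In a completely mixed equilibrium, Nation A must be indifferent between T and B.
Nation A's expected payoff from T is c + 2(1−c); from B it is 2c.
Setting these equal: −c + 2 = 2c, so c = 2/3.

2/3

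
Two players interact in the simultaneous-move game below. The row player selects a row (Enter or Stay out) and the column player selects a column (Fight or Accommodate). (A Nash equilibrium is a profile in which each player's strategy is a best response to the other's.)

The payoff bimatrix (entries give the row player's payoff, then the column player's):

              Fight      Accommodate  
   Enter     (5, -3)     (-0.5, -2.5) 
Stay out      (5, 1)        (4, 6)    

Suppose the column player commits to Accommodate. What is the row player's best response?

Against Accommodate, the row player earns -0.5 from Enter and 4 from Stay out.
So Stay out is the best response.

Stay out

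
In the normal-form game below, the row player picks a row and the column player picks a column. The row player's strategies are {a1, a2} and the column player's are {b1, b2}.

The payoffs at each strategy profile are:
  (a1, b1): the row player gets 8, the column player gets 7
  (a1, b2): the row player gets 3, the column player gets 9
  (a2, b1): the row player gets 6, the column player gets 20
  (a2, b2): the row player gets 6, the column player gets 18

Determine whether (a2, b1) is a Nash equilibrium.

At (a2, b1), the row player earns 6; switching to a1 would give 8, so the row player would deviate.
The column player earns 20; switching to b2 would give 18, so the column player has no profitable deviation.
Since at least one player can profitably deviate, this is not a Nash equilibrium.

No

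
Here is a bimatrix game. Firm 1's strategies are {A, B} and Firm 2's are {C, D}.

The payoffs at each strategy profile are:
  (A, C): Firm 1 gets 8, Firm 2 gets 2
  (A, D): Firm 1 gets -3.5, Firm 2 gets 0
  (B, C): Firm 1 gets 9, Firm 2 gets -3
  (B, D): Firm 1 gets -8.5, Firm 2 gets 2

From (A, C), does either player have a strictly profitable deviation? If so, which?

Firm 1 at (A, C) earns 8; deviating to B yields 9 — a strict improvement.
Firm 2 earns 2; deviating to D yields 0 — not better.
Only Firm 1 has a strictly profitable deviation.

Firm 1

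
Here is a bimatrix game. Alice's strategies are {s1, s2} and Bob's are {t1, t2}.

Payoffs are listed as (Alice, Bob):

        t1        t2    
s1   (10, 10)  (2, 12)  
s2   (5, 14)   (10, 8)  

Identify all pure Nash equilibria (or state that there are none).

(s1, t1): Bob prefers t2 (12 > 10) — not an equilibrium.
(s1, t2): Alice prefers s2 (10 > 2) — not an equilibrium.
(s2, t1): Alice prefers s1 (10 > 5) — not an equilibrium.
(s2, t2): Bob prefers t1 (14 > 8) — not an equilibrium.

none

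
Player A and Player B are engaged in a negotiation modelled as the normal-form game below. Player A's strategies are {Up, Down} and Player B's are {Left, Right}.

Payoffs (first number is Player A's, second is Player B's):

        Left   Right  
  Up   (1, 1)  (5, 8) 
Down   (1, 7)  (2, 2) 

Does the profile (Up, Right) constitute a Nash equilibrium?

At (Up, Right), Player A earns 5; switching to Down would give 2, so Player A has no profitable deviation.
Player B earns 8; switching to Left would give 1, so Player B has no profitable deviation.
Neither player can gain by a unilateral deviation, so this profile is a Nash equilibrium.

Yes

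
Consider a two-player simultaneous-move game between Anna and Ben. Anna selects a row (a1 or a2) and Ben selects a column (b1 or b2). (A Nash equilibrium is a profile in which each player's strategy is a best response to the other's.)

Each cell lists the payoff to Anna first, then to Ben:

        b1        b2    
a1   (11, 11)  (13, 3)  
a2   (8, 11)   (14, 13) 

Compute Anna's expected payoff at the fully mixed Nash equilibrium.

25/2

First find y, the probability Ben plays b1, from Anna's indifference between a1 and a2: 11y + 13(1−y) = 8y + 14(1−y), giving y = 1/4.
Since Anna is indifferent in equilibrium, Anna's expected payoff equals the payoff from either row against (1/4, 3/4). Using a1: 11(1/4) + 13(3/4) = 25/2.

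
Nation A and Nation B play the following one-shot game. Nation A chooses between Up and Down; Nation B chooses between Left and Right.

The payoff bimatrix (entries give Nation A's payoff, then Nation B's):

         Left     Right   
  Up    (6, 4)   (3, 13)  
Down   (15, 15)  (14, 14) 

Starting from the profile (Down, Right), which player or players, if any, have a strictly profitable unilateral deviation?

Nation B

Nation A at (Down, Right) earns 14; deviating to Up yields 3 — not better.
Nation B earns 14; deviating to Left yields 15 — a strict improvement.
Only Nation B has a strictly profitable deviation.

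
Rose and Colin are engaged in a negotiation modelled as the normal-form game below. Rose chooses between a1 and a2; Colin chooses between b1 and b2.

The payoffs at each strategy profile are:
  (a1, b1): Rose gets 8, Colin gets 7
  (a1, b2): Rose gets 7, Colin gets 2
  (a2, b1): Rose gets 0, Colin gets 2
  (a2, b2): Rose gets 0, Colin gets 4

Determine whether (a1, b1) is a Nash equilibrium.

At (a1, b1), Rose earns 8; switching to a2 would give 0, so Rose has no profitable deviation.
Colin earns 7; switching to b2 would give 2, so Colin has no profitable deviation.
Neither player can gain by a unilateral deviation, so this profile is a Nash equilibrium.

Yes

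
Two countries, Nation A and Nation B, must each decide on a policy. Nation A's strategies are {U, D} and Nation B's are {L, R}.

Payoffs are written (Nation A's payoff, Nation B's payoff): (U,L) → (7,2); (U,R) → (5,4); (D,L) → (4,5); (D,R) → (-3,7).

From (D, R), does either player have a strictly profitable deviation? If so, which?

Nation A

Nation A at (D, R) earns -3; deviating to U yields 5 — a strict improvement.
Nation B earns 7; deviating to L yields 5 — not better.
Only Nation A has a strictly profitable deviation.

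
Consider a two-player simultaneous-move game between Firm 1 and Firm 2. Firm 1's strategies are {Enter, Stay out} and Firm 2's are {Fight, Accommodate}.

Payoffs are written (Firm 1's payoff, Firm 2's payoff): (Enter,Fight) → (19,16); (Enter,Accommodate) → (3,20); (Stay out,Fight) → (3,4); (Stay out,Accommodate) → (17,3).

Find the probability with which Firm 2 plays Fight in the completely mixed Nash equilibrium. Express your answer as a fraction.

7/15

Let c be the probability that Firm 2 plays Fight. In a completely mixed equilibrium, Firm 1 must be indifferent between Enter and Stay out.
Firm 1's expected payoff from Enter is 19c + 3(1−c); from Stay out it is 3c + 17(1−c).
Setting these equal: 16c + 3 = −14c + 17, so c = 7/15.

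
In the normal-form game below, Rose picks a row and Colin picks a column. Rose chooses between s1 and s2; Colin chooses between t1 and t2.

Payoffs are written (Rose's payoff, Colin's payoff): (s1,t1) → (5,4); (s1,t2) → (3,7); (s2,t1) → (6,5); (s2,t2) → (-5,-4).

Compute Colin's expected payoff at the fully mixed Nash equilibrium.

17/4

First find p, the probability Rose plays s1, from Colin's indifference between t1 and t2: 4p + 5(1−p) = 7p − 4(1−p), giving p = 3/4.
Since Colin is indifferent in equilibrium, Colin's expected payoff equals the payoff from either column against (3/4, 1/4). Using t1: 4(3/4) + 5(1/4) = 17/4.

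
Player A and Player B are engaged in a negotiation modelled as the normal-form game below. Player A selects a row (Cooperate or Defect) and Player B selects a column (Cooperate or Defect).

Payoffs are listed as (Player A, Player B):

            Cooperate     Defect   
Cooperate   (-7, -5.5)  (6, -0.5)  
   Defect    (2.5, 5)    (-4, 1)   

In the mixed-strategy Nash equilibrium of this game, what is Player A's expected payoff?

First find q, the probability Player B plays Cooperate, from Player A's indifference between Cooperate and Defect: −7q + 6(1−q) = 2.5q − 4(1−q), giving q = 20/39.
Since Player A is indifferent in equilibrium, Player A's expected payoff equals the payoff from either row against (20/39, 19/39). Using Cooperate: −7(20/39) + 6(19/39) = -2/3.

-2/3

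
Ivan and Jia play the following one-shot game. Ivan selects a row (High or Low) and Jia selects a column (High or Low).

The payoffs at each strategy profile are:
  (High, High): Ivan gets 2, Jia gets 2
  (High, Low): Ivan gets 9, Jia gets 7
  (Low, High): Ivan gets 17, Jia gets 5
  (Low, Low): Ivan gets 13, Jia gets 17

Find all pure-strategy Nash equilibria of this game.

(High, High): Ivan prefers Low (17 > 2); Jia prefers Low (7 > 2) — not an equilibrium.
(High, Low): Ivan prefers Low (13 > 9) — not an equilibrium.
(Low, High): Jia prefers Low (17 > 5) — not an equilibrium.
(Low, Low): Ivan gets 13 ≥ 9 from High, and Jia gets 17 ≥ 5 from High — Nash equilibrium.

(Low, Low)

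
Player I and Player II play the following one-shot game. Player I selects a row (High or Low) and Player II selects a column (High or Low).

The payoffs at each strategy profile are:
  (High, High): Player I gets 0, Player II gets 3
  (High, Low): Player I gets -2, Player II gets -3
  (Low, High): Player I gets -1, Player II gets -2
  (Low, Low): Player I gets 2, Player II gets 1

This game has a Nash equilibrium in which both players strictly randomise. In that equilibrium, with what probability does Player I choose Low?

Let x be the probability that Player I plays High. In a completely mixed equilibrium, Player II must be indifferent between High and Low.
Player II's expected payoff from High is 3x − 2(1−x); from Low it is −3x + (1−x).
Setting these equal: 5x − 2 = −4x + 1, so x = 1/3.
Therefore Player I plays Low with probability 1 − 1/3 = 2/3.

2/3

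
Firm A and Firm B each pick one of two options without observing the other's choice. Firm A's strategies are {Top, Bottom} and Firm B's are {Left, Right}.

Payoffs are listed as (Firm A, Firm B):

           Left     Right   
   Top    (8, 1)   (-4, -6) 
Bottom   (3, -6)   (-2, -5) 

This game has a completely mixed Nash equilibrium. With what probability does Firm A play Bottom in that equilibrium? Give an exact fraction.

Let x be the probability that Firm A plays Top. In a completely mixed equilibrium, Firm B must be indifferent between Left and Right.
Firm B's expected payoff from Left is x − 6(1−x); from Right it is −6x − 5(1−x).
Setting these equal: 7x − 6 = −x − 5, so x = 1/8.
Therefore Firm A plays Bottom with probability 1 − 1/8 = 7/8.

7/8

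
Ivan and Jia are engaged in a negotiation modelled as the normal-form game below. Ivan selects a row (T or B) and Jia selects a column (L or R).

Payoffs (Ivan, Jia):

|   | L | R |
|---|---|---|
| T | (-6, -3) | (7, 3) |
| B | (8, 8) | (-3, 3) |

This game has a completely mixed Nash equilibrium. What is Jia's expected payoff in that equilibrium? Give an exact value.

3

First find x, the probability Ivan plays T, from Jia's indifference between L and R: −3x + 8(1−x) = 3x + 3(1−x), giving x = 5/11.
Since Jia is indifferent in equilibrium, Jia's expected payoff equals the payoff from either column against (5/11, 6/11). Using L: −3(5/11) + 8(6/11) = 3.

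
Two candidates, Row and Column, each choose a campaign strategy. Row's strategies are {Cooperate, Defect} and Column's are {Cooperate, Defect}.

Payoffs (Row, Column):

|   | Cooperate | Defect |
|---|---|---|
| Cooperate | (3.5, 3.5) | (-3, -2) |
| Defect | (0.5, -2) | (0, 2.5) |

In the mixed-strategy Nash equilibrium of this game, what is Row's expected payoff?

First find q, the probability Column plays Cooperate, from Row's indifference between Cooperate and Defect: 3.5q − 3(1−q) = 0.5q, giving q = 1/2.
Since Row is indifferent in equilibrium, Row's expected payoff equals the payoff from either row against (1/2, 1/2). Using Cooperate: 3.5(1/2) − 3(1/2) = 1/4.

1/4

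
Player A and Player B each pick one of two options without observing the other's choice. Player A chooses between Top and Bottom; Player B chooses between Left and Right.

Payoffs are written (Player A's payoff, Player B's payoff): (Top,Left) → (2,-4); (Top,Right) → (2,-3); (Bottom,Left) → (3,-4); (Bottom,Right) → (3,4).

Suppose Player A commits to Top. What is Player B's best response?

Right

Against Top, Player B earns -4 from Left and -3 from Right.
So Right is the best response.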